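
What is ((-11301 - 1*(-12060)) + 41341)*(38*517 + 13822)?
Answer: 1409002800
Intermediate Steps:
((-11301 - 1*(-12060)) + 41341)*(38*517 + 13822) = ((-11301 + 12060) + 41341)*(19646 + 13822) = (759 + 41341)*33468 = 42100*33468 = 1409002800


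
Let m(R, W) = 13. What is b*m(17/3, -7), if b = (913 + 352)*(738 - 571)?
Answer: 2746315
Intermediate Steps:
b = 211255 (b = 1265*167 = 211255)
b*m(17/3, -7) = 211255*13 = 2746315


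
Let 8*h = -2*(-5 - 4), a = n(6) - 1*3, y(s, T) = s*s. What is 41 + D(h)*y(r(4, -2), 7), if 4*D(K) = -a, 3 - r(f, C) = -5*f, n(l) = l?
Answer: -1423/4 ≈ -355.75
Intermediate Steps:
r(f, C) = 3 + 5*f (r(f, C) = 3 - (-5)*f = 3 + 5*f)
y(s, T) = s²
a = 3 (a = 6 - 1*3 = 6 - 3 = 3)
h = 9/4 (h = (-2*(-5 - 4))/8 = (-2*(-9))/8 = (⅛)*18 = 9/4 ≈ 2.2500)
D(K) = -¾ (D(K) = (-1*3)/4 = (¼)*(-3) = -¾)
41 + D(h)*y(r(4, -2), 7) = 41 - 3*(3 + 5*4)²/4 = 41 - 3*(3 + 20)²/4 = 41 - ¾*23² = 41 - ¾*529 = 41 - 1587/4 = -1423/4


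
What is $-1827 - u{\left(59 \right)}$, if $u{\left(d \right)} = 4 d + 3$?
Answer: $-2066$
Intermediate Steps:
$u{\left(d \right)} = 3 + 4 d$
$-1827 - u{\left(59 \right)} = -1827 - \left(3 + 4 \cdot 59\right) = -1827 - \left(3 + 236\right) = -1827 - 239 = -2066$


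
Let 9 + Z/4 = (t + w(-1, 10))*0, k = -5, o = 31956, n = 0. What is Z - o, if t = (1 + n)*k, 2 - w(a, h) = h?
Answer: -31992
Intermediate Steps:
w(a, h) = 2 - h
t = -5 (t = (1 + 0)*(-5) = 1*(-5) = -5)
Z = -36 (Z = -36 + 4*((-5 + (2 - 1*10))*0) = -36 + 4*((-5 + (2 - 10))*0) = -36 + 4*((-5 - 8)*0) = -36 + 4*(-13*0) = -36 + 4*0 = -36 + 0 = -36)
Z - o = -36 - 1*31956 = -36 - 31956 = -31992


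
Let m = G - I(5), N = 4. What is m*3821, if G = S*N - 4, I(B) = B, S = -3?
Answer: -80241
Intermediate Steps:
G = -16 (G = -3*4 - 4 = -12 - 4 = -16)
m = -21 (m = -16 - 1*5 = -16 - 5 = -21)
m*3821 = -21*3821 = -80241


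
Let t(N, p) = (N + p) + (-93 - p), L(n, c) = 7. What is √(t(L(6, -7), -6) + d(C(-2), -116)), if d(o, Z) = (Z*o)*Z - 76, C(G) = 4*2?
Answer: √107486 ≈ 327.85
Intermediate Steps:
C(G) = 8
t(N, p) = -93 + N
d(o, Z) = -76 + o*Z² (d(o, Z) = o*Z² - 76 = -76 + o*Z²)
√(t(L(6, -7), -6) + d(C(-2), -116)) = √((-93 + 7) + (-76 + 8*(-116)²)) = √(-86 + (-76 + 8*13456)) = √(-86 + (-76 + 107648)) = √(-86 + 107572) = √107486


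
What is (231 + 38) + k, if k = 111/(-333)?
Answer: 806/3 ≈ 268.67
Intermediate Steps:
k = -⅓ (k = 111*(-1/333) = -⅓ ≈ -0.33333)
(231 + 38) + k = (231 + 38) - ⅓ = 269 - ⅓ = 806/3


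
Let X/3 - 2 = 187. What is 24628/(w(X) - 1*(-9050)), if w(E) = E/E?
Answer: 24628/9051 ≈ 2.7210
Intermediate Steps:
X = 567 (X = 6 + 3*187 = 6 + 561 = 567)
w(E) = 1
24628/(w(X) - 1*(-9050)) = 24628/(1 - 1*(-9050)) = 24628/(1 + 9050) = 24628/9051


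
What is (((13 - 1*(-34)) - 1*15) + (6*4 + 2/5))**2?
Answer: 79524/25 ≈ 3181.0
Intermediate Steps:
(((13 - 1*(-34)) - 1*15) + (6*4 + 2/5))**2 = (((13 + 34) - 15) + (24 + 2*(1/5)))**2 = ((47 - 15) + (24 + 2/5))**2 = (32 + 122/5)**2 = (282/5)**2 = 79524/25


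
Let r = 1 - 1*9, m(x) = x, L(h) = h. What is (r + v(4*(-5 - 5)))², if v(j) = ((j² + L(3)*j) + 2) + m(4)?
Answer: 2184484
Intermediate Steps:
v(j) = 6 + j² + 3*j (v(j) = ((j² + 3*j) + 2) + 4 = (2 + j² + 3*j) + 4 = 6 + j² + 3*j)
r = -8 (r = 1 - 9 = -8)
(r + v(4*(-5 - 5)))² = (-8 + (6 + (4*(-5 - 5))² + 3*(4*(-5 - 5))))² = (-8 + (6 + (4*(-10))² + 3*(4*(-10))))² = (-8 + (6 + (-40)² + 3*(-40)))² = (-8 + (6 + 1600 - 120))² = (-8 + 1486)² = 1478² = 2184484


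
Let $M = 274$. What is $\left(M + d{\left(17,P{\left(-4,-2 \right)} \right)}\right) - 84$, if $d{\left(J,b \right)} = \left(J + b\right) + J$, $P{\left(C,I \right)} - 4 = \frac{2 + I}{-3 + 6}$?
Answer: $228$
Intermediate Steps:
$P{\left(C,I \right)} = \frac{14}{3} + \frac{I}{3}$ ($P{\left(C,I \right)} = 4 + \frac{2 + I}{-3 + 6} = 4 + \frac{2 + I}{3} = 4 + \left(2 + I\right) \frac{1}{3} = 4 + \left(\frac{2}{3} + \frac{I}{3}\right) = \frac{14}{3} + \frac{I}{3}$)
$d{\left(J,b \right)} = b + 2 J$
$\left(M + d{\left(17,P{\left(-4,-2 \right)} \right)}\right) - 84 = \left(274 + \left(\left(\frac{14}{3} + \frac{1}{3} \left(-2\right)\right) + 2 \cdot 17\right)\right) - 84 = \left(274 + \left(\left(\frac{14}{3} - \frac{2}{3}\right) + 34\right)\right) - 84 = \left(274 + \left(4 + 34\right)\right) - 84 = \left(274 + 38\right) - 84 = 312 - 84 = 228$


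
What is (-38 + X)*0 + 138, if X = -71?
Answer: 138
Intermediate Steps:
(-38 + X)*0 + 138 = (-38 - 71)*0 + 138 = -109*0 + 138 = 0 + 138 = 138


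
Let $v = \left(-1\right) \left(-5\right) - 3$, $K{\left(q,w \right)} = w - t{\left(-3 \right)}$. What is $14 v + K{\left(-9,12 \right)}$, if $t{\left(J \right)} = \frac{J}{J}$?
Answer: $39$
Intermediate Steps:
$t{\left(J \right)} = 1$
$K{\left(q,w \right)} = -1 + w$ ($K{\left(q,w \right)} = w - 1 = -1 + w$)
$v = 2$ ($v = 5 - 3 = 2$)
$14 v + K{\left(-9,12 \right)} = 14 \cdot 2 + \left(-1 + 12\right) = 28 + 11 = 39$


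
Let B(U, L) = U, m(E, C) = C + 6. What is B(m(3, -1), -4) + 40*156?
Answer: 6245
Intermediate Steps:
m(E, C) = 6 + C
B(m(3, -1), -4) + 40*156 = (6 - 1) + 40*156 = 5 + 6240 = 6245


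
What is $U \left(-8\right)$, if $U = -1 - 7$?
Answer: $64$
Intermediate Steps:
$U = -8$ ($U = -1 - 7 = -8$)
$U \left(-8\right) = \left(-8\right) \left(-8\right) = 64$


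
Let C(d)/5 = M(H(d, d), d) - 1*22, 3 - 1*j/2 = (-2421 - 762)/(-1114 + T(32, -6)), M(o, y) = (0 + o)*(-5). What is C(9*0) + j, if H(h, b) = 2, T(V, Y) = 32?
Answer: -86497/541 ≈ -159.88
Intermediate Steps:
M(o, y) = -5*o (M(o, y) = o*(-5) = -5*o)
j = 63/541 (j = 6 - 2*(-2421 - 762)/(-1114 + 32) = 6 - (-6366)/(-1082) = 6 - (-6366)*(-1)/1082 = 6 - 2*3183/1082 = 6 - 3183/541 = 63/541 ≈ 0.11645)
C(d) = -160 (C(d) = 5*(-5*2 - 1*22) = 5*(-10 - 22) = 5*(-32) = -160)
C(9*0) + j = -160 + 63/541 = -86497/541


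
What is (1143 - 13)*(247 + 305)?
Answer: 623760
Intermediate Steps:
(1143 - 13)*(247 + 305) = 1130*552 = 623760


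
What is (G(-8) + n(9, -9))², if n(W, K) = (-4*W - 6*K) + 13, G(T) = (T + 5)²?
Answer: 1600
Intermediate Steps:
G(T) = (5 + T)²
n(W, K) = 13 - 6*K - 4*W (n(W, K) = (-6*K - 4*W) + 13 = 13 - 6*K - 4*W)
(G(-8) + n(9, -9))² = ((5 - 8)² + (13 - 6*(-9) - 4*9))² = ((-3)² + (13 + 54 - 36))² = (9 + 31)² = 40² = 1600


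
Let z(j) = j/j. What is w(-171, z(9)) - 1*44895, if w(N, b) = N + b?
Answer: -45065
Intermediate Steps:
z(j) = 1
w(-171, z(9)) - 1*44895 = (-171 + 1) - 1*44895 = -170 - 44895 = -45065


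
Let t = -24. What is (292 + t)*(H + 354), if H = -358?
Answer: -1072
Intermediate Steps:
(292 + t)*(H + 354) = (292 - 24)*(-358 + 354) = 268*(-4) = -1072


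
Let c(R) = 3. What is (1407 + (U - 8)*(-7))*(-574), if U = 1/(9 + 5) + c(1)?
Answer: -827421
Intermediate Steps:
U = 43/14 (U = 1/(9 + 5) + 3 = 1/14 + 3 = 43/14 ≈ 3.0714)
(1407 + (U - 8)*(-7))*(-574) = (1407 + (43/14 - 8)*(-7))*(-574) = (1407 - 69/14*(-7))*(-574) = (1407 + 69/2)*(-574) = (2883/2)*(-574) = -827421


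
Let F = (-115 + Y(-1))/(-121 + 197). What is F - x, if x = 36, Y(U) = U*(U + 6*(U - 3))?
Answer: -1413/38 ≈ -37.184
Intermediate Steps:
Y(U) = U*(-18 + 7*U) (Y(U) = U*(U + 6*(-3 + U)) = U*(U + (-18 + 6*U)) = U*(-18 + 7*U))
F = -45/38 (F = (-115 - (-18 + 7*(-1)))/(-121 + 197) = (-115 - (-18 - 7))/76 = (-115 - 1*(-25))*(1/76) = (-115 + 25)*(1/76) = -90*1/76 = -45/38 ≈ -1.1842)
F - x = -45/38 - 1*36 = -45/38 - 36 = -1413/38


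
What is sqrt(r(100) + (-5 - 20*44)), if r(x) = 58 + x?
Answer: I*sqrt(727) ≈ 26.963*I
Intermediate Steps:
sqrt(r(100) + (-5 - 20*44)) = sqrt((58 + 100) + (-5 - 20*44)) = sqrt(158 + (-5 - 880)) = sqrt(158 - 885) = sqrt(-727) = I*sqrt(727)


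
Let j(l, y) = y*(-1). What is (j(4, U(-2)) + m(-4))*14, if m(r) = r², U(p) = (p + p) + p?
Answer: 308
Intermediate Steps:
U(p) = 3*p (U(p) = 2*p + p = 3*p)
j(l, y) = -y
(j(4, U(-2)) + m(-4))*14 = (-3*(-2) + (-4)²)*14 = (-1*(-6) + 16)*14 = (6 + 16)*14 = 22*14 = 308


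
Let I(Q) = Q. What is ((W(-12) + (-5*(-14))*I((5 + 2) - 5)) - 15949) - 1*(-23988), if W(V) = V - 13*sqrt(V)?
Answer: 8167 - 26*I*sqrt(3) ≈ 8167.0 - 45.033*I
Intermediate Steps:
W(V) = V - 13*sqrt(V)
((W(-12) + (-5*(-14))*I((5 + 2) - 5)) - 15949) - 1*(-23988) = (((-12 - 26*I*sqrt(3)) + (-5*(-14))*((5 + 2) - 5)) - 15949) - 1*(-23988) = (((-12 - 26*I*sqrt(3)) + 70*(7 - 5)) - 15949) + 23988 = (((-12 - 26*I*sqrt(3)) + 70*2) - 15949) + 23988 = (((-12 - 26*I*sqrt(3)) + 140) - 15949) + 23988 = ((128 - 26*I*sqrt(3)) - 15949) + 23988 = (-15821 - 26*I*sqrt(3)) + 23988 = 8167 - 26*I*sqrt(3)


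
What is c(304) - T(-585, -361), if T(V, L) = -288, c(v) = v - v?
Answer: 288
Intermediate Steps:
c(v) = 0
c(304) - T(-585, -361) = 0 - 1*(-288) = 0 + 288 = 288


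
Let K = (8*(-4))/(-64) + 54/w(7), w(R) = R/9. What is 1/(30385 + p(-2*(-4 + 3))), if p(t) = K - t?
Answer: 14/426341 ≈ 3.2838e-5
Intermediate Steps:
w(R) = R/9 (w(R) = R*(⅑) = R/9)
K = 979/14 (K = (8*(-4))/(-64) + 54/(((⅑)*7)) = -32*(-1/64) + 54/(7/9) = ½ + 54*(9/7) = ½ + 486/7 = 979/14 ≈ 69.929)
p(t) = 979/14 - t
1/(30385 + p(-2*(-4 + 3))) = 1/(30385 + (979/14 - (-2)*(-4 + 3))) = 1/(30385 + (979/14 - (-2)*(-1))) = 1/(30385 + (979/14 - 1*2)) = 1/(30385 + (979/14 - 2)) = 1/(30385 + 951/14) = 1/(426341/14) = 14/426341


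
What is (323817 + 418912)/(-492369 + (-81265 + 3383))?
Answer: -742729/570251 ≈ -1.3025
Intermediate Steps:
(323817 + 418912)/(-492369 + (-81265 + 3383)) = 742729/(-492369 - 77882) = 742729/(-570251) = 742729*(-1/570251) = -742729/570251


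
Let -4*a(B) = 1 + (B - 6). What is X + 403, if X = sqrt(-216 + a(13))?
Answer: 403 + I*sqrt(218) ≈ 403.0 + 14.765*I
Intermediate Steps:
a(B) = 5/4 - B/4 (a(B) = -(1 + (B - 6))/4 = -(1 + (-6 + B))/4 = -(-5 + B)/4 = 5/4 - B/4)
X = I*sqrt(218) (X = sqrt(-216 + (5/4 - 1/4*13)) = sqrt(-216 + (5/4 - 13/4)) = sqrt(-216 - 2) = sqrt(-218) = I*sqrt(218) ≈ 14.765*I)
X + 403 = I*sqrt(218) + 403 = 403 + I*sqrt(218)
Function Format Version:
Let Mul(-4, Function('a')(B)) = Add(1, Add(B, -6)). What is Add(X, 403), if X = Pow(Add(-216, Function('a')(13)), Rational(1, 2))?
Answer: Add(403, Mul(I, Pow(218, Rational(1, 2)))) ≈ Add(403.00, Mul(14.765, I))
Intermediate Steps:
Function('a')(B) = Add(Rational(5, 4), Mul(Rational(-1, 4), B)) (Function('a')(B) = Mul(Rational(-1, 4), Add(1, Add(B, -6))) = Mul(Rational(-1, 4), Add(1, Add(-6, B))) = Mul(Rational(-1, 4), Add(-5, B)) = Add(Rational(5, 4), Mul(Rational(-1, 4), B)))
X = Mul(I, Pow(218, Rational(1, 2))) (X = Pow(Add(-216, Add(Rational(5, 4), Mul(Rational(-1, 4), 13))), Rational(1, 2)) = Pow(Add(-216, Add(Rational(5, 4), Rational(-13, 4))), Rational(1, 2)) = Pow(Add(-216, -2), Rational(1, 2)) = Pow(-218, Rational(1, 2)) = Mul(I, Pow(218, Rational(1, 2))) ≈ Mul(14.765, I))
Add(X, 403) = Add(Mul(I, Pow(218, Rational(1, 2))), 403) = Add(403, Mul(I, Pow(218, Rational(1, 2))))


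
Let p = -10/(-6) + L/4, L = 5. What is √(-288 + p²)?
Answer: I*√40247/12 ≈ 16.718*I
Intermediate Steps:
p = 35/12 (p = -10/(-6) + 5/4 = -10*(-⅙) + 5*(¼) = 5/3 + 5/4 = 35/12 ≈ 2.9167)
√(-288 + p²) = √(-288 + (35/12)²) = √(-288 + 1225/144) = √(-40247/144) = I*√40247/12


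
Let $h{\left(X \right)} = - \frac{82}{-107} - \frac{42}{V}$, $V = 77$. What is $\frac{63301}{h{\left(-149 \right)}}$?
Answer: $\frac{74505277}{260} \approx 2.8656 \cdot 10^{5}$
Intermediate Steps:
$h{\left(X \right)} = \frac{260}{1177}$ ($h{\left(X \right)} = - \frac{82}{-107} - \frac{42}{77} = \left(-82\right) \left(- \frac{1}{107}\right) - \frac{6}{11} = \frac{82}{107} - \frac{6}{11} = \frac{260}{1177}$)
$\frac{63301}{h{\left(-149 \right)}} = \frac{63301}{\frac{260}{1177}} = 63301 \cdot \frac{1177}{260} = \frac{74505277}{260}$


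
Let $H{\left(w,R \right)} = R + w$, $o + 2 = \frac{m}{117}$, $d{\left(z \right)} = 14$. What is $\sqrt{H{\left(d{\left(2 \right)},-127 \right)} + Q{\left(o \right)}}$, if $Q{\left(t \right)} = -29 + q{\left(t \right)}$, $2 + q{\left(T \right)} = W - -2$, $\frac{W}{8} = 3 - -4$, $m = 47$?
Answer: $i \sqrt{86} \approx 9.2736 i$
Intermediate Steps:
$o = - \frac{187}{117}$ ($o = -2 + \frac{47}{117} = - \frac{187}{117} \approx -1.5983$)
$W = 56$ ($W = 8 \left(3 - -4\right) = 8 \left(3 + 4\right) = 8 \cdot 7 = 56$)
$q{\left(T \right)} = 56$ ($q{\left(T \right)} = -2 + \left(56 - -2\right) = -2 + \left(56 + 2\right) = -2 + 58 = 56$)
$Q{\left(t \right)} = 27$ ($Q{\left(t \right)} = -29 + 56 = 27$)
$\sqrt{H{\left(d{\left(2 \right)},-127 \right)} + Q{\left(o \right)}} = \sqrt{\left(-127 + 14\right) + 27} = \sqrt{-113 + 27} = \sqrt{-86} = i \sqrt{86}$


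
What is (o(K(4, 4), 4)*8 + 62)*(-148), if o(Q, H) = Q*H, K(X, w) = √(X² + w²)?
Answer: -9176 - 18944*√2 ≈ -35967.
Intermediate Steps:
o(Q, H) = H*Q
(o(K(4, 4), 4)*8 + 62)*(-148) = ((4*√(4² + 4²))*8 + 62)*(-148) = ((4*√(16 + 16))*8 + 62)*(-148) = ((4*√32)*8 + 62)*(-148) = ((4*(4*√2))*8 + 62)*(-148) = ((16*√2)*8 + 62)*(-148) = (128*√2 + 62)*(-148) = (62 + 128*√2)*(-148) = -9176 - 18944*√2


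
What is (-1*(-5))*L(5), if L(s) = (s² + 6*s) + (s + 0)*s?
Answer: 400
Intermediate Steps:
L(s) = 2*s² + 6*s (L(s) = (s² + 6*s) + s*s = (s² + 6*s) + s² = 2*s² + 6*s)
(-1*(-5))*L(5) = (-1*(-5))*(2*5*(3 + 5)) = 5*(2*5*8) = 5*80 = 400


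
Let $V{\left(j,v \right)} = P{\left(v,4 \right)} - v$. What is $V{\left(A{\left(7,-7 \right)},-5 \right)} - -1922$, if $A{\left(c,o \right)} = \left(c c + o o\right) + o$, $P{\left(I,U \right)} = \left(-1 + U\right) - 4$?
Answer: $1926$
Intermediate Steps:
$P{\left(I,U \right)} = -5 + U$
$A{\left(c,o \right)} = o + c^{2} + o^{2}$ ($A{\left(c,o \right)} = \left(c^{2} + o^{2}\right) + o = o + c^{2} + o^{2}$)
$V{\left(j,v \right)} = -1 - v$ ($V{\left(j,v \right)} = \left(-5 + 4\right) - v = -1 - v$)
$V{\left(A{\left(7,-7 \right)},-5 \right)} - -1922 = \left(-1 - -5\right) - -1922 = \left(-1 + 5\right) + 1922 = 4 + 1922 = 1926$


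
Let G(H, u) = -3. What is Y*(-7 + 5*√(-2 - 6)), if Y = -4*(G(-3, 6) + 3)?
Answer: 0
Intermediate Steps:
Y = 0 (Y = -4*(-3 + 3) = -4*0 = 0)
Y*(-7 + 5*√(-2 - 6)) = 0*(-7 + 5*√(-2 - 6)) = 0*(-7 + 5*√(-8)) = 0*(-7 + 5*(2*I*√2)) = 0*(-7 + 10*I*√2) = 0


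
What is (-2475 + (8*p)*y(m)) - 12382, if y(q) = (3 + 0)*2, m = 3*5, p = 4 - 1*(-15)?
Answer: -13945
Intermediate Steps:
p = 19 (p = 4 + 15 = 19)
m = 15
y(q) = 6 (y(q) = 3*2 = 6)
(-2475 + (8*p)*y(m)) - 12382 = (-2475 + (8*19)*6) - 12382 = (-2475 + 152*6) - 12382 = (-2475 + 912) - 12382 = -1563 - 12382 = -13945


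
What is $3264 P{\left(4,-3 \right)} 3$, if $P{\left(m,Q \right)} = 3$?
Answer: $29376$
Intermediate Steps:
$3264 P{\left(4,-3 \right)} 3 = 3264 \cdot 3 \cdot 3 = 3264 \cdot 9 = 29376$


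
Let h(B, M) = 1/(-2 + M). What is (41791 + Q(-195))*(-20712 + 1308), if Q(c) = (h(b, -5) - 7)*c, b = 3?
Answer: -837939564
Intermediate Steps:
Q(c) = -50*c/7 (Q(c) = (1/(-2 - 5) - 7)*c = (1/(-7) - 7)*c = (-⅐ - 7)*c = -50*c/7)
(41791 + Q(-195))*(-20712 + 1308) = (41791 - 50/7*(-195))*(-20712 + 1308) = (41791 + 9750/7)*(-19404) = (302287/7)*(-19404) = -837939564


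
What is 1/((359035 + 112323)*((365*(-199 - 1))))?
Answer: -1/34409134000 ≈ -2.9062e-11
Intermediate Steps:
1/((359035 + 112323)*((365*(-199 - 1)))) = 1/(471358*((365*(-200)))) = (1/471358)/(-73000) = (1/471358)*(-1/73000) = -1/34409134000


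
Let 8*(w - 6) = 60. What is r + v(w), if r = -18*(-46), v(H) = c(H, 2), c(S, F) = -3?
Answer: 825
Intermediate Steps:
w = 27/2 (w = 6 + (⅛)*60 = 6 + 15/2 = 27/2 ≈ 13.500)
v(H) = -3
r = 828
r + v(w) = 828 - 3 = 825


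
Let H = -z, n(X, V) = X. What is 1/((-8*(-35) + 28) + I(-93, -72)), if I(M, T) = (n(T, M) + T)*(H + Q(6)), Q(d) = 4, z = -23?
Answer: -1/3580 ≈ -0.00027933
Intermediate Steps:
H = 23 (H = -1*(-23) = 23)
I(M, T) = 54*T (I(M, T) = (T + T)*(23 + 4) = (2*T)*27 = 54*T)
1/((-8*(-35) + 28) + I(-93, -72)) = 1/((-8*(-35) + 28) + 54*(-72)) = 1/((280 + 28) - 3888) = 1/(308 - 3888) = 1/(-3580) = -1/3580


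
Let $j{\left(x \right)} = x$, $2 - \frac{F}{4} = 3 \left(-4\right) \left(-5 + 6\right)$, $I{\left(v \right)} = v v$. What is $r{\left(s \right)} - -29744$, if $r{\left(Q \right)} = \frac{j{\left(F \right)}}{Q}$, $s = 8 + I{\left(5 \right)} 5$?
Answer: $\frac{565144}{19} \approx 29744.0$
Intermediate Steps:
$I{\left(v \right)} = v^{2}$
$F = 56$ ($F = 8 - 4 \cdot 3 \left(-4\right) \left(-5 + 6\right) = 8 - 4 \left(\left(-12\right) 1\right) = 8 - -48 = 8 + 48 = 56$)
$s = 133$ ($s = 8 + 5^{2} \cdot 5 = 8 + 25 \cdot 5 = 8 + 125 = 133$)
$r{\left(Q \right)} = \frac{56}{Q}$
$r{\left(s \right)} - -29744 = \frac{56}{133} - -29744 = 56 \cdot \frac{1}{133} + 29744 = \frac{8}{19} + 29744 = \frac{565144}{19}$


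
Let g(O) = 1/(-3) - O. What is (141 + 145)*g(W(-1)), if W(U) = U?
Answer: 572/3 ≈ 190.67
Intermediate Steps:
g(O) = -1/3 - O
(141 + 145)*g(W(-1)) = (141 + 145)*(-1/3 - 1*(-1)) = 286*(-1/3 + 1) = 286*(2/3) = 572/3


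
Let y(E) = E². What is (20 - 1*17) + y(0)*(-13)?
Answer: 3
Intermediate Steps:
(20 - 1*17) + y(0)*(-13) = (20 - 1*17) + 0²*(-13) = (20 - 17) + 0*(-13) = 3 + 0 = 3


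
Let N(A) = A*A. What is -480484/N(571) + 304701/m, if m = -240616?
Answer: -214957156885/78450681256 ≈ -2.7400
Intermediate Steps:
N(A) = A²
-480484/N(571) + 304701/m = -480484/(571²) + 304701/(-240616) = -480484/326041 + 304701*(-1/240616) = -480484*1/326041 - 304701/240616 = -480484/326041 - 304701/240616 = -214957156885/78450681256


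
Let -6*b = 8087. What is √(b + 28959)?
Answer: √994002/6 ≈ 166.17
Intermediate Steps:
b = -8087/6 (b = -⅙*8087 = -8087/6 ≈ -1347.8)
√(b + 28959) = √(-8087/6 + 28959) = √(165667/6) = √994002/6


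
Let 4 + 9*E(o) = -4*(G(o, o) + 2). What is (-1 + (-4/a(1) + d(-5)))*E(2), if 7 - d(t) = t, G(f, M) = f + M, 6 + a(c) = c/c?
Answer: -1652/45 ≈ -36.711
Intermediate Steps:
a(c) = -5 (a(c) = -6 + c/c = -6 + 1 = -5)
G(f, M) = M + f
d(t) = 7 - t
E(o) = -4/3 - 8*o/9 (E(o) = -4/9 + (-4*((o + o) + 2))/9 = -4/9 + (-4*(2*o + 2))/9 = -4/9 + (-4*(2 + 2*o))/9 = -4/9 + (-8 - 8*o)/9 = -4/9 + (-8/9 - 8*o/9) = -4/3 - 8*o/9)
(-1 + (-4/a(1) + d(-5)))*E(2) = (-1 + (-4/(-5) + (7 - 1*(-5))))*(-4/3 - 8/9*2) = (-1 + (-4*(-⅕) + (7 + 5)))*(-4/3 - 16/9) = (-1 + (⅘ + 12))*(-28/9) = (-1 + 64/5)*(-28/9) = (59/5)*(-28/9) = -1652/45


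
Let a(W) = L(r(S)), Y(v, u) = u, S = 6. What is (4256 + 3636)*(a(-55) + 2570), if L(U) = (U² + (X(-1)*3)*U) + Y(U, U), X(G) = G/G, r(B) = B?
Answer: 20755960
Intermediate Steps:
X(G) = 1
L(U) = U² + 4*U (L(U) = (U² + (1*3)*U) + U = (U² + 3*U) + U = U² + 4*U)
a(W) = 60 (a(W) = 6*(4 + 6) = 6*10 = 60)
(4256 + 3636)*(a(-55) + 2570) = (4256 + 3636)*(60 + 2570) = 7892*2630 = 20755960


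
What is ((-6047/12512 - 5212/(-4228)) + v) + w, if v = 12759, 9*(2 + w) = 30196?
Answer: 1917859909769/119026656 ≈ 16113.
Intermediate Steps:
w = 30178/9 (w = -2 + (⅑)*30196 = -2 + 30196/9 = 30178/9 ≈ 3353.1)
((-6047/12512 - 5212/(-4228)) + v) + w = ((-6047/12512 - 5212/(-4228)) + 12759) + 30178/9 = ((-6047*1/12512 - 5212*(-1/4228)) + 12759) + 30178/9 = ((-6047/12512 + 1303/1057) + 12759) + 30178/9 = (9911457/13225184 + 12759) + 30178/9 = 168750034113/13225184 + 30178/9 = 1917859909769/119026656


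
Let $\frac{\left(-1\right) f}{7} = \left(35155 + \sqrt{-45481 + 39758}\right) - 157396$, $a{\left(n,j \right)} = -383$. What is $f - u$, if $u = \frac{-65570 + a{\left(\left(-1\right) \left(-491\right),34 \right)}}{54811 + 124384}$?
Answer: $\frac{153334897918}{179195} - 7 i \sqrt{5723} \approx 8.5569 \cdot 10^{5} - 529.55 i$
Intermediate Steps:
$u = - \frac{65953}{179195}$ ($u = \frac{-65570 - 383}{54811 + 124384} = - \frac{65953}{179195} \approx -0.36805$)
$f = 855687 - 7 i \sqrt{5723}$ ($f = - 7 \left(\left(35155 + \sqrt{-45481 + 39758}\right) - 157396\right) = - 7 \left(\left(35155 + \sqrt{-5723}\right) - 157396\right) = - 7 \left(\left(35155 + i \sqrt{5723}\right) - 157396\right) = - 7 \left(-122241 + i \sqrt{5723}\right) = 855687 - 7 i \sqrt{5723} \approx 8.5569 \cdot 10^{5} - 529.55 i$)
$f - u = \left(855687 - 7 i \sqrt{5723}\right) - - \frac{65953}{179195} = \left(855687 - 7 i \sqrt{5723}\right) + \frac{65953}{179195} = \frac{153334897918}{179195} - 7 i \sqrt{5723}$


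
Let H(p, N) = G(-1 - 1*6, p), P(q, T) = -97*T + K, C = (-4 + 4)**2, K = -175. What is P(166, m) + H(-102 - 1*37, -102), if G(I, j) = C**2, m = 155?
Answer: -15210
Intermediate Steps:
C = 0 (C = 0**2 = 0)
P(q, T) = -175 - 97*T (P(q, T) = -97*T - 175 = -175 - 97*T)
G(I, j) = 0 (G(I, j) = 0**2 = 0)
H(p, N) = 0
P(166, m) + H(-102 - 1*37, -102) = (-175 - 97*155) + 0 = (-175 - 15035) + 0 = -15210 + 0 = -15210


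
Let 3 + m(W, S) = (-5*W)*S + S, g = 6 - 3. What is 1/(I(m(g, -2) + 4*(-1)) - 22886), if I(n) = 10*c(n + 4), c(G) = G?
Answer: -1/22636 ≈ -4.4177e-5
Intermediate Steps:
g = 3
m(W, S) = -3 + S - 5*S*W (m(W, S) = -3 + ((-5*W)*S + S) = -3 + (-5*S*W + S) = -3 + (S - 5*S*W) = -3 + S - 5*S*W)
I(n) = 40 + 10*n (I(n) = 10*(n + 4) = 10*(4 + n) = 40 + 10*n)
1/(I(m(g, -2) + 4*(-1)) - 22886) = 1/((40 + 10*((-3 - 2 - 5*(-2)*3) + 4*(-1))) - 22886) = 1/((40 + 10*((-3 - 2 + 30) - 4)) - 22886) = 1/((40 + 10*(25 - 4)) - 22886) = 1/((40 + 10*21) - 22886) = 1/((40 + 210) - 22886) = 1/(250 - 22886) = 1/(-22636) = -1/22636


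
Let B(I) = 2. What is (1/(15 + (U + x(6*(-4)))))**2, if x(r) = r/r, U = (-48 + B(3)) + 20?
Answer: 1/100 ≈ 0.010000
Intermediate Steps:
U = -26 (U = (-48 + 2) + 20 = -46 + 20 = -26)
x(r) = 1
(1/(15 + (U + x(6*(-4)))))**2 = (1/(15 + (-26 + 1)))**2 = (1/(15 - 25))**2 = (1/(-10))**2 = (-1/10)**2 = 1/100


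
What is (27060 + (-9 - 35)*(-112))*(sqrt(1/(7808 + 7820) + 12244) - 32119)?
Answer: -1027422572 + 15994*sqrt(747601453331)/3907 ≈ -1.0239e+9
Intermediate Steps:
(27060 + (-9 - 35)*(-112))*(sqrt(1/(7808 + 7820) + 12244) - 32119) = (27060 - 44*(-112))*(sqrt(1/15628 + 12244) - 32119) = (27060 + 4928)*(sqrt(1/15628 + 12244) - 32119) = 31988*(sqrt(191349233/15628) - 32119) = 31988*(sqrt(747601453331)/7814 - 32119) = 31988*(-32119 + sqrt(747601453331)/7814) = -1027422572 + 15994*sqrt(747601453331)/3907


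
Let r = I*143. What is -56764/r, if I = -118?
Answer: 28382/8437 ≈ 3.3640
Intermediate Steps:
r = -16874 (r = -118*143 = -16874)
-56764/r = -56764/(-16874) = -56764*(-1/16874) = 28382/8437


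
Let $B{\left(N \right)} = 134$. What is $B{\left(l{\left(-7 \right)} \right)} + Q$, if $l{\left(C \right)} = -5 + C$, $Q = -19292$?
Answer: $-19158$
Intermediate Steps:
$B{\left(l{\left(-7 \right)} \right)} + Q = 134 - 19292 = -19158$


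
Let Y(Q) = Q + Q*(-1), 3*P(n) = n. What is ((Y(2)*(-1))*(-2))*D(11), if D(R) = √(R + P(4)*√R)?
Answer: 0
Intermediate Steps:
P(n) = n/3
Y(Q) = 0 (Y(Q) = Q - Q = 0)
D(R) = √(R + 4*√R/3) (D(R) = √(R + ((⅓)*4)*√R) = √(R + 4*√R/3))
((Y(2)*(-1))*(-2))*D(11) = ((0*(-1))*(-2))*(√(9*11 + 12*√11)/3) = (0*(-2))*(√(99 + 12*√11)/3) = 0*(√(99 + 12*√11)/3) = 0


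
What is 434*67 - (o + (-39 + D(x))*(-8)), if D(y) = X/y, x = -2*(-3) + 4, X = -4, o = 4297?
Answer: 122329/5 ≈ 24466.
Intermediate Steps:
x = 10 (x = 6 + 4 = 10)
D(y) = -4/y
434*67 - (o + (-39 + D(x))*(-8)) = 434*67 - (4297 + (-39 - 4/10)*(-8)) = 29078 - (4297 + (-39 - 4*⅒)*(-8)) = 29078 - (4297 + (-39 - ⅖)*(-8)) = 29078 - (4297 - 197/5*(-8)) = 29078 - (4297 + 1576/5) = 29078 - 1*23061/5 = 29078 - 23061/5 = 122329/5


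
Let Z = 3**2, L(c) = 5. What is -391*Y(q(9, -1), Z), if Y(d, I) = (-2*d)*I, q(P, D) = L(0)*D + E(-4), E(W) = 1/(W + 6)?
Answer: -31671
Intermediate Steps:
E(W) = 1/(6 + W)
Z = 9
q(P, D) = 1/2 + 5*D (q(P, D) = 5*D + 1/(6 - 4) = 5*D + 1/2 = 1/2 + 5*D)
Y(d, I) = -2*I*d
-391*Y(q(9, -1), Z) = -(-782)*9*(1/2 + 5*(-1)) = -(-782)*9*(1/2 - 5) = -(-782)*9*(-9)/2 = -391*81 = -31671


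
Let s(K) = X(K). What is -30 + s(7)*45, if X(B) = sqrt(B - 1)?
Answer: -30 + 45*sqrt(6) ≈ 80.227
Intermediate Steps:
X(B) = sqrt(-1 + B)
s(K) = sqrt(-1 + K)
-30 + s(7)*45 = -30 + sqrt(-1 + 7)*45 = -30 + sqrt(6)*45 = -30 + 45*sqrt(6)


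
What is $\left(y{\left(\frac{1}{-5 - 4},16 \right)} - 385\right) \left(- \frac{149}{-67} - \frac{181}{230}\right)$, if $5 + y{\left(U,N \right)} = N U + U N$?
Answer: $- \frac{568337}{1005} \approx -565.51$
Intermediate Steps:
$y{\left(U,N \right)} = -5 + 2 N U$ ($y{\left(U,N \right)} = -5 + \left(N U + U N\right) = -5 + \left(N U + N U\right) = -5 + 2 N U$)
$\left(y{\left(\frac{1}{-5 - 4},16 \right)} - 385\right) \left(- \frac{149}{-67} - \frac{181}{230}\right) = \left(\left(-5 + 2 \cdot 16 \frac{1}{-5 - 4}\right) - 385\right) \left(- \frac{149}{-67} - \frac{181}{230}\right) = \left(\left(-5 + 2 \cdot 16 \frac{1}{-9}\right) - 385\right) \left(\left(-149\right) \left(- \frac{1}{67}\right) - \frac{181}{230}\right) = \left(\left(-5 + 2 \cdot 16 \left(- \frac{1}{9}\right)\right) - 385\right) \left(\frac{149}{67} - \frac{181}{230}\right) = \left(\left(-5 - \frac{32}{9}\right) - 385\right) \frac{22143}{15410} = \left(- \frac{77}{9} - 385\right) \frac{22143}{15410} = \left(- \frac{3542}{9}\right) \frac{22143}{15410} = - \frac{568337}{1005}$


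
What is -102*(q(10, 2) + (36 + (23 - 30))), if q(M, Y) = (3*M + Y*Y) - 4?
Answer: -6018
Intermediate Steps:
q(M, Y) = -4 + Y² + 3*M (q(M, Y) = (3*M + Y²) - 4 = (Y² + 3*M) - 4 = -4 + Y² + 3*M)
-102*(q(10, 2) + (36 + (23 - 30))) = -102*((-4 + 2² + 3*10) + (36 + (23 - 30))) = -102*((-4 + 4 + 30) + (36 - 7)) = -102*(30 + 29) = -102*59 = -6018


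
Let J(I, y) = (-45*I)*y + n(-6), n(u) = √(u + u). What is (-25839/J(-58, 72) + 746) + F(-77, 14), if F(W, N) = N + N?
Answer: 2277343614834/2942827201 + 8613*I*√3/5885654402 ≈ 773.86 + 2.5347e-6*I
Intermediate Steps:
n(u) = √2*√u (n(u) = √(2*u) = √2*√u)
F(W, N) = 2*N
J(I, y) = -45*I*y + 2*I*√3 (J(I, y) = (-45*I)*y + √2*√(-6) = -45*I*y + √2*(I*√6) = -45*I*y + 2*I*√3)
(-25839/J(-58, 72) + 746) + F(-77, 14) = (-25839/(-45*(-58)*72 + 2*I*√3) + 746) + 2*14 = (-25839/(187920 + 2*I*√3) + 746) + 28 = (746 - 25839/(187920 + 2*I*√3)) + 28 = 774 - 25839/(187920 + 2*I*√3)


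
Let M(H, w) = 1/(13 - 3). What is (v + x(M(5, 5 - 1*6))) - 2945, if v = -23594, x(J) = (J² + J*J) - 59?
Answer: -1329899/50 ≈ -26598.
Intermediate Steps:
M(H, w) = ⅒ (M(H, w) = 1/10 = ⅒)
x(J) = -59 + 2*J² (x(J) = (J² + J²) - 59 = 2*J² - 59 = -59 + 2*J²)
(v + x(M(5, 5 - 1*6))) - 2945 = (-23594 + (-59 + 2*(⅒)²)) - 2945 = (-23594 + (-59 + 2*(1/100))) - 2945 = (-23594 + (-59 + 1/50)) - 2945 = (-23594 - 2949/50) - 2945 = -1182649/50 - 2945 = -1329899/50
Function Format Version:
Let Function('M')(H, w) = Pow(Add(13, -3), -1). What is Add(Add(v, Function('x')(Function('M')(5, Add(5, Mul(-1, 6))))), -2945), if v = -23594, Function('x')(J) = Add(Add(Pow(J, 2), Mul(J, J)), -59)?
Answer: Rational(-1329899, 50) ≈ -26598.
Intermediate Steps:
Function('M')(H, w) = Rational(1, 10) (Function('M')(H, w) = Pow(10, -1) = Rational(1, 10))
Function('x')(J) = Add(-59, Mul(2, Pow(J, 2))) (Function('x')(J) = Add(Add(Pow(J, 2), Pow(J, 2)), -59) = Add(Mul(2, Pow(J, 2)), -59) = Add(-59, Mul(2, Pow(J, 2))))
Add(Add(v, Function('x')(Function('M')(5, Add(5, Mul(-1, 6))))), -2945) = Add(Add(-23594, Add(-59, Mul(2, Pow(Rational(1, 10), 2)))), -2945) = Add(Add(-23594, Add(-59, Mul(2, Rational(1, 100)))), -2945) = Add(Add(-23594, Add(-59, Rational(1, 50))), -2945) = Add(Add(-23594, Rational(-2949, 50)), -2945) = Add(Rational(-1182649, 50), -2945) = Rational(-1329899, 50)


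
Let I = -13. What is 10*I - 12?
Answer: -142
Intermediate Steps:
10*I - 12 = 10*(-13) - 12 = -130 - 12 = -142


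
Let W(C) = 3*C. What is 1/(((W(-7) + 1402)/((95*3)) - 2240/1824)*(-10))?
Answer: -57/2062 ≈ -0.027643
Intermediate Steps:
1/(((W(-7) + 1402)/((95*3)) - 2240/1824)*(-10)) = 1/(((3*(-7) + 1402)/((95*3)) - 2240/1824)*(-10)) = 1/(((-21 + 1402)/285 - 2240*1/1824)*(-10)) = 1/((1381*(1/285) - 70/57)*(-10)) = 1/((1381/285 - 70/57)*(-10)) = 1/((1031/285)*(-10)) = 1/(-2062/57) = -57/2062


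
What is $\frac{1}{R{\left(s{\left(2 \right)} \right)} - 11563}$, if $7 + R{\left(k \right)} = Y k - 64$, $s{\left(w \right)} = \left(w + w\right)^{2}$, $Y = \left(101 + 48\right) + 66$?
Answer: $- \frac{1}{8194} \approx -0.00012204$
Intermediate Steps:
$Y = 215$ ($Y = 149 + 66 = 215$)
$s{\left(w \right)} = 4 w^{2}$ ($s{\left(w \right)} = \left(2 w\right)^{2} = 4 w^{2}$)
$R{\left(k \right)} = -71 + 215 k$ ($R{\left(k \right)} = -7 + \left(215 k - 64\right) = -7 + \left(-64 + 215 k\right) = -71 + 215 k$)
$\frac{1}{R{\left(s{\left(2 \right)} \right)} - 11563} = \frac{1}{\left(-71 + 215 \cdot 4 \cdot 2^{2}\right) - 11563} = \frac{1}{\left(-71 + 215 \cdot 4 \cdot 4\right) - 11563} = \frac{1}{\left(-71 + 215 \cdot 16\right) - 11563} = \frac{1}{\left(-71 + 3440\right) - 11563} = \frac{1}{3369 - 11563} = \frac{1}{-8194} = - \frac{1}{8194}$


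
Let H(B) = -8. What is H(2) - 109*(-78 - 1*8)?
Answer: 9366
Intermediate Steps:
H(2) - 109*(-78 - 1*8) = -8 - 109*(-78 - 1*8) = -8 - 109*(-78 - 8) = -8 - 109*(-86) = -8 + 9374 = 9366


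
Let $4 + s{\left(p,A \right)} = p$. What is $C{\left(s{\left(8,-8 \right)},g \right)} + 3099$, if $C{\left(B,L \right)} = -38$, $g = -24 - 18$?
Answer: $3061$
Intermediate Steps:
$s{\left(p,A \right)} = -4 + p$
$g = -42$ ($g = -24 - 18 = -42$)
$C{\left(s{\left(8,-8 \right)},g \right)} + 3099 = -38 + 3099 = 3061$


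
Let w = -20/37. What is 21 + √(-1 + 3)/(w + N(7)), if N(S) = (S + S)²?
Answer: 21 + 37*√2/7232 ≈ 21.007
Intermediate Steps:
N(S) = 4*S² (N(S) = (2*S)² = 4*S²)
w = -20/37 (w = -20*1/37 = -20/37 ≈ -0.54054)
21 + √(-1 + 3)/(w + N(7)) = 21 + √(-1 + 3)/(-20/37 + 4*7²) = 21 + √2/(-20/37 + 4*49) = 21 + √2/(-20/37 + 196) = 21 + √2/(7232/37) = 21 + 37*√2/7232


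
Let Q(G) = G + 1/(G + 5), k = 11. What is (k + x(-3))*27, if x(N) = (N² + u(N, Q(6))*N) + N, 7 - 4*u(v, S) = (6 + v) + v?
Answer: 1269/4 ≈ 317.25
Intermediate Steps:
Q(G) = G + 1/(5 + G)
u(v, S) = ¼ - v/2 (u(v, S) = 7/4 - ((6 + v) + v)/4 = 7/4 - (6 + 2*v)/4 = 7/4 + (-3/2 - v/2) = ¼ - v/2)
x(N) = N + N² + N*(¼ - N/2) (x(N) = (N² + (¼ - N/2)*N) + N = (N² + N*(¼ - N/2)) + N = N + N² + N*(¼ - N/2))
(k + x(-3))*27 = (11 + (¼)*(-3)*(5 + 2*(-3)))*27 = (11 + (¼)*(-3)*(5 - 6))*27 = (11 + (¼)*(-3)*(-1))*27 = (11 + ¾)*27 = (47/4)*27 = 1269/4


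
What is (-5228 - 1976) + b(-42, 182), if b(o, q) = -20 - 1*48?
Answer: -7272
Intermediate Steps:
b(o, q) = -68 (b(o, q) = -20 - 48 = -68)
(-5228 - 1976) + b(-42, 182) = (-5228 - 1976) - 68 = -7204 - 68 = -7272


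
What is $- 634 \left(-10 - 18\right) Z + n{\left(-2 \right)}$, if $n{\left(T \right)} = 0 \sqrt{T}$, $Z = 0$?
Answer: $0$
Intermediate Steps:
$n{\left(T \right)} = 0$
$- 634 \left(-10 - 18\right) Z + n{\left(-2 \right)} = - 634 \left(-10 - 18\right) 0 + 0 = - 634 \left(\left(-28\right) 0\right) + 0 = \left(-634\right) 0 + 0 = 0 + 0 = 0$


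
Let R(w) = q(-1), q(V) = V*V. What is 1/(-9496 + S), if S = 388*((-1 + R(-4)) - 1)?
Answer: -1/9884 ≈ -0.00010117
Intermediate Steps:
q(V) = V²
R(w) = 1 (R(w) = (-1)² = 1)
S = -388 (S = 388*((-1 + 1) - 1) = 388*(0 - 1) = 388*(-1) = -388)
1/(-9496 + S) = 1/(-9496 - 388) = 1/(-9884) = -1/9884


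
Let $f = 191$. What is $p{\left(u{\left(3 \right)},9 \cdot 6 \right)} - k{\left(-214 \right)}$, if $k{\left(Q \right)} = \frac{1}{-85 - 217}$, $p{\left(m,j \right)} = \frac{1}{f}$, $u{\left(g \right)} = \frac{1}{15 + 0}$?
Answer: $\frac{493}{57682} \approx 0.0085469$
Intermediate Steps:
$u{\left(g \right)} = \frac{1}{15}$
$p{\left(m,j \right)} = \frac{1}{191}$
$k{\left(Q \right)} = - \frac{1}{302}$ ($k{\left(Q \right)} = \frac{1}{-302} = - \frac{1}{302}$)
$p{\left(u{\left(3 \right)},9 \cdot 6 \right)} - k{\left(-214 \right)} = \frac{1}{191} - - \frac{1}{302} = \frac{1}{191} + \frac{1}{302} = \frac{493}{57682}$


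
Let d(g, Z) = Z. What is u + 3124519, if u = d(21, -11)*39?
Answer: 3124090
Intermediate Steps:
u = -429 (u = -11*39 = -429)
u + 3124519 = -429 + 3124519 = 3124090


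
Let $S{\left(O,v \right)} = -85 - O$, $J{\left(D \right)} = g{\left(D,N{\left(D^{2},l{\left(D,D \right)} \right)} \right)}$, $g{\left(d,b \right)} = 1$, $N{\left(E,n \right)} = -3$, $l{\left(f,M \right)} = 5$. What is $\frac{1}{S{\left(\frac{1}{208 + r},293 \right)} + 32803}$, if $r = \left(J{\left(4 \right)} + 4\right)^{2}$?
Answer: $\frac{233}{7623293} \approx 3.0564 \cdot 10^{-5}$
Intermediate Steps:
$J{\left(D \right)} = 1$
$r = 25$ ($r = \left(1 + 4\right)^{2} = 5^{2} = 25$)
$\frac{1}{S{\left(\frac{1}{208 + r},293 \right)} + 32803} = \frac{1}{\left(-85 - \frac{1}{208 + 25}\right) + 32803} = \frac{1}{\left(-85 - \frac{1}{233}\right) + 32803} = \frac{1}{- \frac{19806}{233} + 32803} = \frac{1}{\frac{7623293}{233}} = \frac{233}{7623293}$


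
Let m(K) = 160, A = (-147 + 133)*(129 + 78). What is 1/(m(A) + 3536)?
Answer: 1/3696 ≈ 0.00027056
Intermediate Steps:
A = -2898 (A = -14*207 = -2898)
1/(m(A) + 3536) = 1/(160 + 3536) = 1/3696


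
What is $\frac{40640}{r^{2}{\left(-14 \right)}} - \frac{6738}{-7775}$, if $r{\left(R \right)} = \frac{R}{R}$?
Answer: $\frac{315982738}{7775} \approx 40641.0$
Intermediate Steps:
$r{\left(R \right)} = 1$
$\frac{40640}{r^{2}{\left(-14 \right)}} - \frac{6738}{-7775} = \frac{40640}{1^{2}} - \frac{6738}{-7775} = \frac{40640}{1} - - \frac{6738}{7775} = 40640 \cdot 1 + \frac{6738}{7775} = 40640 + \frac{6738}{7775} = \frac{315982738}{7775}$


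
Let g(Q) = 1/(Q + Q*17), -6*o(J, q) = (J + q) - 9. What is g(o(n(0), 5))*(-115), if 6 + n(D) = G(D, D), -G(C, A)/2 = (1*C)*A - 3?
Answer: -115/12 ≈ -9.5833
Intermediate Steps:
G(C, A) = 6 - 2*A*C (G(C, A) = -2*((1*C)*A - 3) = -2*(C*A - 3) = -2*(A*C - 3) = -2*(-3 + A*C) = 6 - 2*A*C)
n(D) = -2*D² (n(D) = -6 + (6 - 2*D*D) = -6 + (6 - 2*D²) = -2*D²)
o(J, q) = 3/2 - J/6 - q/6 (o(J, q) = -((J + q) - 9)/6 = -(-9 + J + q)/6 = 3/2 - J/6 - q/6)
g(Q) = 1/(18*Q) (g(Q) = 1/(Q + 17*Q) = 1/(18*Q))
g(o(n(0), 5))*(-115) = (1/(18*(3/2 - (-1)*0²/3 - ⅙*5)))*(-115) = (1/(18*(3/2 - (-1)*0/3 - ⅚)))*(-115) = (1/(18*(3/2 - ⅙*0 - ⅚)))*(-115) = (1/(18*(3/2 + 0 - ⅚)))*(-115) = (1/(18*(⅔)))*(-115) = ((1/18)*(3/2))*(-115) = (1/12)*(-115) = -115/12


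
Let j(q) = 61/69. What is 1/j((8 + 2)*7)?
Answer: 69/61 ≈ 1.1311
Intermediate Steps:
j(q) = 61/69 (j(q) = 61*(1/69) = 61/69)
1/j((8 + 2)*7) = 1/(61/69) = 69/61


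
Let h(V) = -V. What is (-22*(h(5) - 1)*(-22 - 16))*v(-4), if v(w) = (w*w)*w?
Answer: 321024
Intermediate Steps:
v(w) = w**3 (v(w) = w**2*w = w**3)
(-22*(h(5) - 1)*(-22 - 16))*v(-4) = -22*(-1*5 - 1)*(-22 - 16)*(-4)**3 = -22*(-5 - 1)*(-38)*(-64) = -(-132)*(-38)*(-64) = -22*228*(-64) = -5016*(-64) = 321024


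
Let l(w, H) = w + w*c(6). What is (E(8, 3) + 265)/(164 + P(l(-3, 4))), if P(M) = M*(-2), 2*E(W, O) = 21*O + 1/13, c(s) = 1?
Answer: 3855/2288 ≈ 1.6849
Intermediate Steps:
l(w, H) = 2*w (l(w, H) = w + w*1 = w + w = 2*w)
E(W, O) = 1/26 + 21*O/2 (E(W, O) = (21*O + 1/13)/2 = (1/13 + 21*O)/2 = 1/26 + 21*O/2)
P(M) = -2*M
(E(8, 3) + 265)/(164 + P(l(-3, 4))) = ((1/26 + (21/2)*3) + 265)/(164 - 4*(-3)) = ((1/26 + 63/2) + 265)/(164 - 2*(-6)) = (410/13 + 265)/(164 + 12) = (3855/13)/176 = (3855/13)*(1/176) = 3855/2288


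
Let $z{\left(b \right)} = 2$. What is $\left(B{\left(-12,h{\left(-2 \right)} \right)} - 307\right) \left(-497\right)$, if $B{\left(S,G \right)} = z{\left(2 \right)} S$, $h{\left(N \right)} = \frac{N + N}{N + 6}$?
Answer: $164507$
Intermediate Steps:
$h{\left(N \right)} = \frac{2 N}{6 + N}$
$B{\left(S,G \right)} = 2 S$
$\left(B{\left(-12,h{\left(-2 \right)} \right)} - 307\right) \left(-497\right) = \left(2 \left(-12\right) - 307\right) \left(-497\right) = \left(-24 - 307\right) \left(-497\right) = \left(-331\right) \left(-497\right) = 164507$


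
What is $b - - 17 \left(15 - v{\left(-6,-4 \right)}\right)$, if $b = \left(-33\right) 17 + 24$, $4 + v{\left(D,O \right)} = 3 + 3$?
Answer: $-316$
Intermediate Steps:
$v{\left(D,O \right)} = 2$ ($v{\left(D,O \right)} = -4 + \left(3 + 3\right) = -4 + 6 = 2$)
$b = -537$ ($b = -561 + 24 = -537$)
$b - - 17 \left(15 - v{\left(-6,-4 \right)}\right) = -537 - - 17 \left(15 - 2\right) = -537 - \left(-17\right) 13 = -537 - -221 = -537 + 221 = -316$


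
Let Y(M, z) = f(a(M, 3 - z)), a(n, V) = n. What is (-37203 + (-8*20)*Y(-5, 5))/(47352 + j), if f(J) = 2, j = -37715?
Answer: -37523/9637 ≈ -3.8936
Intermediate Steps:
Y(M, z) = 2
(-37203 + (-8*20)*Y(-5, 5))/(47352 + j) = (-37203 - 8*20*2)/(47352 - 37715) = (-37203 - 160*2)/9637 = (-37203 - 320)*(1/9637) = -37523*1/9637 = -37523/9637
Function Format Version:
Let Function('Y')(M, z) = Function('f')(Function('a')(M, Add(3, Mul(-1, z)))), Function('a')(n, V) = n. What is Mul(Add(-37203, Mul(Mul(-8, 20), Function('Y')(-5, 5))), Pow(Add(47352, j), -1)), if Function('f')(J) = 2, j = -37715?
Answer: Rational(-37523, 9637) ≈ -3.8936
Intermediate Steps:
Function('Y')(M, z) = 2
Mul(Add(-37203, Mul(Mul(-8, 20), Function('Y')(-5, 5))), Pow(Add(47352, j), -1)) = Mul(Add(-37203, Mul(Mul(-8, 20), 2)), Pow(Add(47352, -37715), -1)) = Mul(Add(-37203, Mul(-160, 2)), Pow(9637, -1)) = Mul(Add(-37203, -320), Rational(1, 9637)) = Mul(-37523, Rational(1, 9637)) = Rational(-37523, 9637)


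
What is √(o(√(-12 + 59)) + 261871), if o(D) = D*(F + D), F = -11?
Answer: √(261918 - 11*√47) ≈ 511.71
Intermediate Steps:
o(D) = D*(-11 + D)
√(o(√(-12 + 59)) + 261871) = √(√(-12 + 59)*(-11 + √(-12 + 59)) + 261871) = √(√47*(-11 + √47) + 261871) = √(261871 + √47*(-11 + √47))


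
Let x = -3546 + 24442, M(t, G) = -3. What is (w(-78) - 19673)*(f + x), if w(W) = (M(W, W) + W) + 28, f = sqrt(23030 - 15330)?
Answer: -412194496 - 197260*sqrt(77) ≈ -4.1393e+8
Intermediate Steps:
f = 10*sqrt(77) (f = sqrt(7700) = 10*sqrt(77) ≈ 87.750)
x = 20896
w(W) = 25 + W (w(W) = (-3 + W) + 28 = 25 + W)
(w(-78) - 19673)*(f + x) = ((25 - 78) - 19673)*(10*sqrt(77) + 20896) = (-53 - 19673)*(20896 + 10*sqrt(77)) = -19726*(20896 + 10*sqrt(77)) = -412194496 - 197260*sqrt(77)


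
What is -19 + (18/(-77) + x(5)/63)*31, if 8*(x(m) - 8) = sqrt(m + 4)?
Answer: -122665/5544 ≈ -22.126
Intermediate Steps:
x(m) = 8 + sqrt(4 + m)/8 (x(m) = 8 + sqrt(m + 4)/8 = 8 + sqrt(4 + m)/8)
-19 + (18/(-77) + x(5)/63)*31 = -19 + (18/(-77) + (8 + sqrt(4 + 5)/8)/63)*31 = -19 + (18*(-1/77) + (8 + sqrt(9)/8)*(1/63))*31 = -19 + (-18/77 + (8 + (1/8)*3)*(1/63))*31 = -19 + (-18/77 + (8 + 3/8)*(1/63))*31 = -19 + (-18/77 + (67/8)*(1/63))*31 = -19 + (-18/77 + 67/504)*31 = -19 - 559/5544*31 = -19 - 17329/5544 = -122665/5544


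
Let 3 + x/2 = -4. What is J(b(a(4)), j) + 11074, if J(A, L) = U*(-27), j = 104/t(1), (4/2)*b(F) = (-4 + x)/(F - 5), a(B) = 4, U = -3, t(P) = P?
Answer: 11155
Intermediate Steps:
x = -14 (x = -6 + 2*(-4) = -6 - 8 = -14)
b(F) = -9/(-5 + F) (b(F) = ((-4 - 14)/(F - 5))/2 = (-18/(-5 + F))/2 = -9/(-5 + F))
j = 104 (j = 104/1 = 104*1 = 104)
J(A, L) = 81 (J(A, L) = -3*(-27) = 81)
J(b(a(4)), j) + 11074 = 81 + 11074 = 11155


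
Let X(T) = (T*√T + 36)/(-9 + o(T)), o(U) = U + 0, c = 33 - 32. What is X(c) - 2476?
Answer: -19845/8 ≈ -2480.6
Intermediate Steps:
c = 1
o(U) = U
X(T) = (36 + T^(3/2))/(-9 + T) (X(T) = (T*√T + 36)/(-9 + T) = (T^(3/2) + 36)/(-9 + T) = (36 + T^(3/2))/(-9 + T))
X(c) - 2476 = (36 + 1^(3/2))/(-9 + 1) - 2476 = (36 + 1)/(-8) - 2476 = -⅛*37 - 2476 = -37/8 - 2476 = -19845/8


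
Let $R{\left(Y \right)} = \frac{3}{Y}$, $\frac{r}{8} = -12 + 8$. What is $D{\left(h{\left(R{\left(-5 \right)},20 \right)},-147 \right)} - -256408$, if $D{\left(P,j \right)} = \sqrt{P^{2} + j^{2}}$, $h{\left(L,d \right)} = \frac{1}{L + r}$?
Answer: $256408 + \frac{\sqrt{574129546}}{163} \approx 2.5656 \cdot 10^{5}$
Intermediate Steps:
$r = -32$ ($r = 8 \left(-12 + 8\right) = 8 \left(-4\right) = -32$)
$h{\left(L,d \right)} = \frac{1}{-32 + L}$ ($h{\left(L,d \right)} = \frac{1}{L - 32} = \frac{1}{-32 + L}$)
$D{\left(h{\left(R{\left(-5 \right)},20 \right)},-147 \right)} - -256408 = \sqrt{\left(\frac{1}{-32 + \frac{3}{-5}}\right)^{2} + \left(-147\right)^{2}} - -256408 = \sqrt{\left(\frac{1}{-32 + 3 \left(- \frac{1}{5}\right)}\right)^{2} + 21609} + 256408 = \sqrt{\left(\frac{1}{-32 - \frac{3}{5}}\right)^{2} + 21609} + 256408 = \sqrt{\left(\frac{1}{- \frac{163}{5}}\right)^{2} + 21609} + 256408 = \sqrt{\left(- \frac{5}{163}\right)^{2} + 21609} + 256408 = \sqrt{\frac{25}{26569} + 21609} + 256408 = \sqrt{\frac{574129546}{26569}} + 256408 = \frac{\sqrt{574129546}}{163} + 256408 = 256408 + \frac{\sqrt{574129546}}{163}$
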